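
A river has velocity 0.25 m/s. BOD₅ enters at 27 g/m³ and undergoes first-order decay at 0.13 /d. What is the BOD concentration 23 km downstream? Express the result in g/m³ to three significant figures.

Travel time t = 23 km / 0.25 m/s = 2.3e+04/0.25 = 9.2e+04 s = 1.065 d.
First-order decay: C = 27·exp(−0.13·1.065) = 27·0.8707 = 23.51 g/m³.

23.5 g/m³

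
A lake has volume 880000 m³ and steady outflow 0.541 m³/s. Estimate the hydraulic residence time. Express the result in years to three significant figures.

0.0515 yr

Q = 0.541 m³/s × 3.156e+07 s/yr = 1.707e+07 m³/yr.
Hydraulic residence time τ = V/Q = 880000/1.707e+07 = 0.05154 yr.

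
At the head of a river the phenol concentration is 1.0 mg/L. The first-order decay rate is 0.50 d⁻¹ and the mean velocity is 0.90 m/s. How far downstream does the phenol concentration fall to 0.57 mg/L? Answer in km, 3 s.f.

From C = C₀·e^(−kt), t = ln(C₀/C)/k = ln(1.0/0.57)/0.50 = 0.5621/0.50 = 1.124 d.
Distance = v·t = 0.90 m/s × 9.713e+04 s = 8.742e+04 m = 87.42 km.

87.4 km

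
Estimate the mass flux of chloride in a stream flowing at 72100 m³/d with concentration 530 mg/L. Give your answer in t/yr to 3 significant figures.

14000 t/yr

72100 m³/d = 0.8345 m³/s.
Mass flux = Q·C = 0.8345 m³/s × 530 g/m³ = 442.3 g/s.
= 442.3 g/s × 31.56 = 1.396e+04 t/yr.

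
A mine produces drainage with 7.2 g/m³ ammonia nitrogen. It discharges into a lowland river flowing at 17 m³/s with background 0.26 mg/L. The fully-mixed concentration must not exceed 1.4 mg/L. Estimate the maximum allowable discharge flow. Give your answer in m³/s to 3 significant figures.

Mass balance at complete mixing: C_std·(Q_w + Q_r) = Q_w·C_e + Q_r·C_b.
Rearranging, Q_w = Q_r·(C_std − C_b)/(C_e − C_std) = 17·(1.4 − 0.26) / (7.2 − 1.4) = 3.341 m³/s.

3.34 m³/s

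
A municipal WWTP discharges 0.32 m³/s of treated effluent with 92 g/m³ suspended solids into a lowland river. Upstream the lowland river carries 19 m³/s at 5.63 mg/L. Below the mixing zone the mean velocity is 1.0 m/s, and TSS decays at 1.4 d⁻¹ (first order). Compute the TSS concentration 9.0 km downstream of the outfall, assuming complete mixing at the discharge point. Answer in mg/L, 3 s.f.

6.10 mg/L

After complete mixing, C₀ = (0.32·92 + 19·5.63) / 19.32 = 7.061 mg/L.
Travel time t = 9000 m / 1.0 m/s = 9000 s = 0.1042 d.
C = 7.061·exp(−1.4·0.1042) = 7.061·0.8643 = 6.102 mg/L.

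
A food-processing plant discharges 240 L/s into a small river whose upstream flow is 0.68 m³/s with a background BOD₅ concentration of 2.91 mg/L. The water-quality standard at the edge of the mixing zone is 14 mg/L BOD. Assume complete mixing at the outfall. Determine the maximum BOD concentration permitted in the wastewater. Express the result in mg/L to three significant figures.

240 L/s = 0.24 m³/s.
Mass balance: 14·0.92 = 0.24·Cₑ + 0.68·2.91.
Cₑ = (12.88 − 1.979) / 0.24 = 45.42 mg/L.

45.4 mg/L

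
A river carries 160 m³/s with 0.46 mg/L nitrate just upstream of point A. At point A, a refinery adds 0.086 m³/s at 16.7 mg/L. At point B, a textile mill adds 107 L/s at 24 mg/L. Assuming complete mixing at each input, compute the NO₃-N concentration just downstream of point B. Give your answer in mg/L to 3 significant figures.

After input A: C = (160·0.46 + 0.086·16.7) / 160.1 = 0.4687 mg/L.
107 L/s = 0.107 m³/s.
After input B: C = (160.1·0.4687 + 0.107·24) / 160.2 = 0.4844 mg/L.

0.484 mg/L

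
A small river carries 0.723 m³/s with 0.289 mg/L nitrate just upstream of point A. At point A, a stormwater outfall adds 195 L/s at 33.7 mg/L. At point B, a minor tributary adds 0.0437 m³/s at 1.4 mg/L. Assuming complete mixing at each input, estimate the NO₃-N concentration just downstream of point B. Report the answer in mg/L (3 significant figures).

7.11 mg/L

195 L/s = 0.195 m³/s.
After input A: C = (0.723·0.289 + 0.195·33.7) / 0.918 = 7.386 mg/L.
After input B: C = (0.918·7.386 + 0.0437·1.4) / 0.9617 = 7.114 mg/L.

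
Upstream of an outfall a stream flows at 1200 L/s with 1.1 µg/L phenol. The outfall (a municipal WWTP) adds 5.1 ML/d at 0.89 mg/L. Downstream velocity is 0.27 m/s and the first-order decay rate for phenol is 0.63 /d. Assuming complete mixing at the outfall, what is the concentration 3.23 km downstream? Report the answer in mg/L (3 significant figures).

0.0392 mg/L

5.1 ML/d = 0.05903 m³/s.
1200 L/s = 1.2 m³/s.
1.1 µg/L = 0.0011 mg/L.
After complete mixing, C₀ = (0.05903·0.89 + 1.2·0.0011) / 1.259 = 0.04277 mg/L.
Travel time t = 3230 m / 0.27 m/s = 1.196e+04 s = 0.1385 d.
C = 0.04277·exp(−0.63·0.1385) = 0.04277·0.9165 = 0.0392 mg/L.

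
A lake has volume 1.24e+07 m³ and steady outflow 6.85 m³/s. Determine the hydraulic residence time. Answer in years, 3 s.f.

Q = 6.85 m³/s × 3.156e+07 s/yr = 2.162e+08 m³/yr.
Hydraulic residence time τ = V/Q = 1.24e+07/2.162e+08 = 0.05736 yr.

0.0574 yr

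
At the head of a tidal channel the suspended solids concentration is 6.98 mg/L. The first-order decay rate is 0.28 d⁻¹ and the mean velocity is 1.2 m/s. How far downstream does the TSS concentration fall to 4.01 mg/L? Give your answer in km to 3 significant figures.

From C = C₀·e^(−kt), t = ln(C₀/C)/k = ln(6.98/4.01)/0.28 = 0.5543/0.28 = 1.979 d.
Distance = v·t = 1.2 m/s × 1.71e+05 s = 2.052e+05 m = 205.2 km.

205 km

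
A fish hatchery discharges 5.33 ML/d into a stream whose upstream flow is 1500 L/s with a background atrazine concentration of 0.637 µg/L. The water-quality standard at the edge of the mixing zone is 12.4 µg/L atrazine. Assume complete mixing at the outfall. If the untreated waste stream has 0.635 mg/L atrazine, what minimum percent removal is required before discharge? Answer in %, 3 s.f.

53.0 %

5.33 ML/d = 0.06169 m³/s.
1500 L/s = 1.5 m³/s.
0.637 µg/L = 0.000637 mg/L.
12.4 µg/L = 0.0124 mg/L.
Mass balance: 0.0124·1.562 = 0.06169·Cₑ + 1.5·0.000637.
Cₑ = (0.01936 − 0.0009555) / 0.06169 = 0.2984 mg/L.
Required removal = 1 − 0.2984/0.635 = 53 %.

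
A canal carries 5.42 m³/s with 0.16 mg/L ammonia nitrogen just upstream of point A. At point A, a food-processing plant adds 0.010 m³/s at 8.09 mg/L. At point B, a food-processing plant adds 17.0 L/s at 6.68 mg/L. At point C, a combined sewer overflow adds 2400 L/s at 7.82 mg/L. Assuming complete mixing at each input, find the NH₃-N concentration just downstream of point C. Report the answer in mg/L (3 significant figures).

After input A: C = (5.42·0.16 + 0.01·8.09) / 5.43 = 0.1746 mg/L.
17.0 L/s = 0.017 m³/s.
After input B: C = (5.43·0.1746 + 0.017·6.68) / 5.447 = 0.1949 mg/L.
2400 L/s = 2.4 m³/s.
After input C: C = (5.447·0.1949 + 2.4·7.82) / 7.847 = 2.527 mg/L.

2.53 mg/L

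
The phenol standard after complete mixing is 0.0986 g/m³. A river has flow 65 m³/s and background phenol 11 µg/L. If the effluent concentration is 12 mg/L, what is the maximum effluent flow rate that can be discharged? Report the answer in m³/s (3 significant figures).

11 µg/L = 0.011 mg/L.
Mass balance at complete mixing: C_std·(Q_w + Q_r) = Q_w·C_e + Q_r·C_b.
Rearranging, Q_w = Q_r·(C_std − C_b)/(C_e − C_std) = 65·(0.0986 − 0.011) / (12 − 0.0986) = 0.4784 m³/s.

0.478 m³/s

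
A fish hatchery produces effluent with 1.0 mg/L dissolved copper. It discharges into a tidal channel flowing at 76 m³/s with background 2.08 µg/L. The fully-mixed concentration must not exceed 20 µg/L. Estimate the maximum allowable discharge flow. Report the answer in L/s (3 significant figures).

1390 L/s

2.08 µg/L = 0.00208 mg/L.
20 µg/L = 0.02 mg/L.
Mass balance at complete mixing: C_std·(Q_w + Q_r) = Q_w·C_e + Q_r·C_b.
Rearranging, Q_w = Q_r·(C_std − C_b)/(C_e − C_std) = 76·(0.02 − 0.00208) / (1 − 0.02) = 1.39 m³/s.
= 1390 L/s.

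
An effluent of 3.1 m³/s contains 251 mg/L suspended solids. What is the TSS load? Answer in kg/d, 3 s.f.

Mass flux = Q·C = 3.1 m³/s × 251 g/m³ = 778.1 g/s.
= 778.1 g/s × 86.4 = 6.723e+04 kg/d.

67200 kg/d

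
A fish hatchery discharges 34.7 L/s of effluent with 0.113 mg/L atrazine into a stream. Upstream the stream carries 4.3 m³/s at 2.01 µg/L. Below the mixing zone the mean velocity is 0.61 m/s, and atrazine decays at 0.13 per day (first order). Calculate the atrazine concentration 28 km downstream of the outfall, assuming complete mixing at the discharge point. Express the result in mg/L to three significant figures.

34.7 L/s = 0.0347 m³/s.
2.01 µg/L = 0.00201 mg/L.
After complete mixing, C₀ = (0.0347·0.113 + 4.3·0.00201) / 4.335 = 0.002898 mg/L.
Travel time t = 2.8e+04 m / 0.61 m/s = 4.59e+04 s = 0.5313 d.
C = 0.002898·exp(−0.13·0.5313) = 0.002898·0.9333 = 0.002705 mg/L.

0.00271 mg/L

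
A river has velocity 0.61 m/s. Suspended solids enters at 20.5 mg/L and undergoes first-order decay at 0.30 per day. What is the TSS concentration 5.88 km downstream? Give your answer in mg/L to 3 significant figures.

Travel time t = 5.88 km / 0.61 m/s = 5880/0.61 = 9639 s = 0.1116 d.
First-order decay: C = 20.5·exp(−0.30·0.1116) = 20.5·0.9671 = 19.83 mg/L.

19.8 mg/L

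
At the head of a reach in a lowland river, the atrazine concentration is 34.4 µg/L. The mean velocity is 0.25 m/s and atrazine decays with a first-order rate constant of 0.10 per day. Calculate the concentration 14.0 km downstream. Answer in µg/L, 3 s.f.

32.2 µg/L

Travel time t = 14.0 km / 0.25 m/s = 1.4e+04/0.25 = 5.6e+04 s = 0.6481 d.
First-order decay: C = 34.4·exp(−0.10·0.6481) = 34.4·0.9372 = 32.24 µg/L.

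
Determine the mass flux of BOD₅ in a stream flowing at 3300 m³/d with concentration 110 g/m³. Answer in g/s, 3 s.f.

3300 m³/d = 0.03819 m³/s.
Mass flux = Q·C = 0.03819 m³/s × 110 g/m³ = 4.201 g/s.

4.20 g/s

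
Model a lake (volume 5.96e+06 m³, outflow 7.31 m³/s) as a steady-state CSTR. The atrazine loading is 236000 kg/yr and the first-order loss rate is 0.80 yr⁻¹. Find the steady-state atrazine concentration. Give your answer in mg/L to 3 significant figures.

Outflow Q = 7.31 m³/s × 3.156e+07 s/yr = 2.307e+08 m³/yr.
Steady-state CSTR mass balance: W = Q·C + k·V·C, so C = W/(Q + kV).
Q + kV = 2.307e+08 + 0.80·5.96e+06 = 2.355e+08 m³/yr.
C = 236000/2.355e+08 = 0.001002 kg/m³ = 1.002 mg/L.

1.00 mg/L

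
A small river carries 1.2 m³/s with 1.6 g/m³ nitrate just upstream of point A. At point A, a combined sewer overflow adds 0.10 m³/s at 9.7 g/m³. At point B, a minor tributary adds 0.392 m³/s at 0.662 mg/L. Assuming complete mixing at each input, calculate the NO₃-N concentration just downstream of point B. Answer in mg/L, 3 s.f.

After input A: C = (1.2·1.6 + 0.1·9.7) / 1.3 = 2.223 mg/L.
After input B: C = (1.3·2.223 + 0.392·0.662) / 1.692 = 1.861 mg/L.

1.86 mg/L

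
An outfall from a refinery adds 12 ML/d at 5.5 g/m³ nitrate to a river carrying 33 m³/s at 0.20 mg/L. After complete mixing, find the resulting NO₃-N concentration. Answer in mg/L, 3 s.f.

0.222 mg/L

12 ML/d = 0.1389 m³/s.
Flow-weighted mixing gives C = (0.1389·5.5 + 33·0.2) / (0.1389 + 33) = 7.364/33.14 = 0.2222 mg/L.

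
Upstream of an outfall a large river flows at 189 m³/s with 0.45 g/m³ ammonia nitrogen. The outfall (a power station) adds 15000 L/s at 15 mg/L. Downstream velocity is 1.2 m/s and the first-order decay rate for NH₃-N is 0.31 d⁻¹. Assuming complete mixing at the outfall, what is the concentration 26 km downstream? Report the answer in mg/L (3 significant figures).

1.41 mg/L

15000 L/s = 15 m³/s.
After complete mixing, C₀ = (15·15 + 189·0.45) / 204 = 1.52 mg/L.
Travel time t = 2.6e+04 m / 1.2 m/s = 2.167e+04 s = 0.2508 d.
C = 1.52·exp(−0.31·0.2508) = 1.52·0.9252 = 1.406 mg/L.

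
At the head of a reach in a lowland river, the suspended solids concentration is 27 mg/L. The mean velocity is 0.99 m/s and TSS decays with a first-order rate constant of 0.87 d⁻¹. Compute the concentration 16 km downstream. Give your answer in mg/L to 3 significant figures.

22.9 mg/L

Travel time t = 16 km / 0.99 m/s = 1.6e+04/0.99 = 1.616e+04 s = 0.1871 d.
First-order decay: C = 27·exp(−0.87·0.1871) = 27·0.8498 = 22.94 mg/L.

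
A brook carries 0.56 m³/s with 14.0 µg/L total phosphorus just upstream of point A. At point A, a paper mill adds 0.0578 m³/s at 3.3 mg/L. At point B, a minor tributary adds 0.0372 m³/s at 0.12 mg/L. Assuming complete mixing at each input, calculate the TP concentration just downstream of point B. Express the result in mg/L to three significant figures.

14.0 µg/L = 0.014 mg/L.
After input A: C = (0.56·0.014 + 0.0578·3.3) / 0.6178 = 0.3214 mg/L.
After input B: C = (0.6178·0.3214 + 0.0372·0.12) / 0.655 = 0.31 mg/L.

0.310 mg/L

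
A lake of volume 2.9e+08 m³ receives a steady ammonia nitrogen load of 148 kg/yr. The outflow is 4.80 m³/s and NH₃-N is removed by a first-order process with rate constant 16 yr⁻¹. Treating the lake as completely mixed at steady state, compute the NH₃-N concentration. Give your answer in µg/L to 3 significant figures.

Outflow Q = 4.80 m³/s × 3.156e+07 s/yr = 1.515e+08 m³/yr.
Steady-state CSTR mass balance: W = Q·C + k·V·C, so C = W/(Q + kV).
Q + kV = 1.515e+08 + 16·2.9e+08 = 4.791e+09 m³/yr.
C = 148/4.791e+09 = 3.089e-08 kg/m³ = 3.089e-05 mg/L = 0.03089 µg/L.

0.0309 µg/L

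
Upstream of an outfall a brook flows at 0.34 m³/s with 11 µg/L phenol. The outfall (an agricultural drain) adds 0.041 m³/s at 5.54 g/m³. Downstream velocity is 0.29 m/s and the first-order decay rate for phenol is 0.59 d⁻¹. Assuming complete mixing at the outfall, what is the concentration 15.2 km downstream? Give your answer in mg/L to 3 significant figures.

0.424 mg/L

11 µg/L = 0.011 mg/L.
After complete mixing, C₀ = (0.041·5.54 + 0.34·0.011) / 0.381 = 0.606 mg/L.
Travel time t = 1.52e+04 m / 0.29 m/s = 5.241e+04 s = 0.6066 d.
C = 0.606·exp(−0.59·0.6066) = 0.606·0.6991 = 0.4237 mg/L.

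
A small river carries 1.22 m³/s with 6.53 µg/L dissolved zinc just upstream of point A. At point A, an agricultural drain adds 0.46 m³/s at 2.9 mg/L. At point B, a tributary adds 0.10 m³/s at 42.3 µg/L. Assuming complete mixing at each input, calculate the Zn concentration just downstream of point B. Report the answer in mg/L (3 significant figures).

0.756 mg/L

6.53 µg/L = 0.00653 mg/L.
After input A: C = (1.22·0.00653 + 0.46·2.9) / 1.68 = 0.7988 mg/L.
42.3 µg/L = 0.0423 mg/L.
After input B: C = (1.68·0.7988 + 0.1·0.0423) / 1.78 = 0.7563 mg/L.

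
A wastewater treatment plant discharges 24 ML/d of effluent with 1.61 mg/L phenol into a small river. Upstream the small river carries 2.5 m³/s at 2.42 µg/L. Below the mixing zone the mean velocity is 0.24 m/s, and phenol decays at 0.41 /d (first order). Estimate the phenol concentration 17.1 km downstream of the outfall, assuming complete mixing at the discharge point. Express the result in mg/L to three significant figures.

0.116 mg/L

24 ML/d = 0.2778 m³/s.
2.42 µg/L = 0.00242 mg/L.
After complete mixing, C₀ = (0.2778·1.61 + 2.5·0.00242) / 2.778 = 0.1632 mg/L.
Travel time t = 1.71e+04 m / 0.24 m/s = 7.125e+04 s = 0.8247 d.
C = 0.1632·exp(−0.41·0.8247) = 0.1632·0.7131 = 0.1164 mg/L.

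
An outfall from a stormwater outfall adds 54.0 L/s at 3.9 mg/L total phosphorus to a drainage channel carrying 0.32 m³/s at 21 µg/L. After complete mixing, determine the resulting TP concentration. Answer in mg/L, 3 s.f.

54.0 L/s = 0.054 m³/s.
21 µg/L = 0.021 mg/L.
Conservation of mass across the mixing zone: C = (0.054·3.9 + 0.32·0.021) / (0.054 + 0.32) = 0.2173/0.374 = 0.5811 mg/L.

0.581 mg/L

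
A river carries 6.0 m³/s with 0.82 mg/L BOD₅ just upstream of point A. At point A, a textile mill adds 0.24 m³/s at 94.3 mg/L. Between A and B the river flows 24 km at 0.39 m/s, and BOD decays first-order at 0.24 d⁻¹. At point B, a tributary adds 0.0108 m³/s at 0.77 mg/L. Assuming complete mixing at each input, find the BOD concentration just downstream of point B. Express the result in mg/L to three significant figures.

After input A: C = (6·0.82 + 0.24·94.3) / 6.24 = 4.415 mg/L.
Over the 24 km reach to input B (t = 6.154e+04 s = 0.7123 d), decay gives C = 4.415·exp(−0.24·0.7123) = 3.722 mg/L.
After input B: C = (6.24·3.722 + 0.0108·0.77) / 6.251 = 3.717 mg/L.

3.72 mg/L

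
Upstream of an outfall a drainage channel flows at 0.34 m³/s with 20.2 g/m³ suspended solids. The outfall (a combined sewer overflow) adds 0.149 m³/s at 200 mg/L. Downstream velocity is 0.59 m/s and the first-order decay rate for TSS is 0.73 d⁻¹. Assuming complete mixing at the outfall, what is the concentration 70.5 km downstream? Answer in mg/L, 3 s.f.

After complete mixing, C₀ = (0.149·200 + 0.34·20.2) / 0.489 = 74.99 mg/L.
Travel time t = 7.05e+04 m / 0.59 m/s = 1.195e+05 s = 1.383 d.
C = 74.99·exp(−0.73·1.383) = 74.99·0.3644 = 27.32 mg/L.

27.3 mg/L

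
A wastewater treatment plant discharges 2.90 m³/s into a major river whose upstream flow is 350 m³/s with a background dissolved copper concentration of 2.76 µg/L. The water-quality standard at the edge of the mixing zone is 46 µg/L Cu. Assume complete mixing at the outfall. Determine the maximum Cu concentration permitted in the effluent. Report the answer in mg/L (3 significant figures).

2.76 µg/L = 0.00276 mg/L.
46 µg/L = 0.046 mg/L.
Mass balance: 0.046·352.9 = 2.9·Cₑ + 350·0.00276.
Cₑ = (16.23 − 0.966) / 2.9 = 5.265 mg/L.

5.26 mg/L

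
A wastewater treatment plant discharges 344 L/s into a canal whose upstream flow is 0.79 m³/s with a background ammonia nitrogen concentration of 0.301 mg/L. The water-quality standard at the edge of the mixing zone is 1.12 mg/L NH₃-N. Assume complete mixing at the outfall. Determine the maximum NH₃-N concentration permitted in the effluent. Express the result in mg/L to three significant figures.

3.00 mg/L

344 L/s = 0.344 m³/s.
Mass balance: 1.12·1.134 = 0.344·Cₑ + 0.79·0.301.
Cₑ = (1.27 − 0.2378) / 0.344 = 3.001 mg/L.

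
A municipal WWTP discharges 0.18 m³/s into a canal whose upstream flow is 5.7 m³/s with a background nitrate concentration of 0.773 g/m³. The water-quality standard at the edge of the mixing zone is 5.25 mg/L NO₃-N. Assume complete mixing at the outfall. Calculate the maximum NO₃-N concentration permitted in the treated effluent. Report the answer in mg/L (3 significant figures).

147 mg/L

Mass balance: 5.25·5.88 = 0.18·Cₑ + 5.7·0.773.
Cₑ = (30.87 − 4.406) / 0.18 = 147 mg/L.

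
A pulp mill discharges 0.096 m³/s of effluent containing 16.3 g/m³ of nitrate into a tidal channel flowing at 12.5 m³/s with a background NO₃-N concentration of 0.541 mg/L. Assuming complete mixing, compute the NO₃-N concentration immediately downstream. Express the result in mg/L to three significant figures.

0.661 mg/L

By mass balance at complete mixing, C = (0.096·16.3 + 12.5·0.541) / (0.096 + 12.5) = 8.327/12.6 = 0.6611 mg/L.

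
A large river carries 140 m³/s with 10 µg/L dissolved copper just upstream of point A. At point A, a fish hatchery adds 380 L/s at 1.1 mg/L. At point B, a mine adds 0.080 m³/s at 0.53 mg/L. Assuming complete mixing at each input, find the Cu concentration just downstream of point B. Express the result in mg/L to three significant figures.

0.0132 mg/L

10 µg/L = 0.01 mg/L.
380 L/s = 0.38 m³/s.
After input A: C = (140·0.01 + 0.38·1.1) / 140.4 = 0.01295 mg/L.
After input B: C = (140.4·0.01295 + 0.08·0.53) / 140.5 = 0.01325 mg/L.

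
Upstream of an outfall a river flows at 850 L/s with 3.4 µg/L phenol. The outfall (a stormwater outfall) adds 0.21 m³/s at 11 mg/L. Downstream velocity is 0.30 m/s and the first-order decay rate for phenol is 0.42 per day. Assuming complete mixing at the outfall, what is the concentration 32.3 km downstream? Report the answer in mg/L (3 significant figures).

850 L/s = 0.85 m³/s.
3.4 µg/L = 0.0034 mg/L.
After complete mixing, C₀ = (0.21·11 + 0.85·0.0034) / 1.06 = 2.182 mg/L.
Travel time t = 3.23e+04 m / 0.30 m/s = 1.077e+05 s = 1.246 d.
C = 2.182·exp(−0.42·1.246) = 2.182·0.5925 = 1.293 mg/L.

1.29 mg/L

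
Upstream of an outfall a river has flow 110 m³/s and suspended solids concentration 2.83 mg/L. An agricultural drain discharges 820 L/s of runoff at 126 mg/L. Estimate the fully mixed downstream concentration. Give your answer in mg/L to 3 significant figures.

820 L/s = 0.82 m³/s.
Conservation of mass across the mixing zone: C = (0.82·126 + 110·2.83) / (0.82 + 110) = 414.6/110.8 = 3.741 mg/L.

3.74 mg/L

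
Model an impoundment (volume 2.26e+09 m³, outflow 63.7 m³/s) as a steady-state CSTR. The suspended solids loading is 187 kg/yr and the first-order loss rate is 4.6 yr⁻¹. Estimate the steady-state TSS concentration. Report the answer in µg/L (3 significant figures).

0.0151 µg/L

Outflow Q = 63.7 m³/s × 3.156e+07 s/yr = 2.01e+09 m³/yr.
Steady-state CSTR mass balance: W = Q·C + k·V·C, so C = W/(Q + kV).
Q + kV = 2.01e+09 + 4.6·2.26e+09 = 1.241e+10 m³/yr.
C = 187/1.241e+10 = 1.507e-08 kg/m³ = 1.507e-05 mg/L = 0.01507 µg/L.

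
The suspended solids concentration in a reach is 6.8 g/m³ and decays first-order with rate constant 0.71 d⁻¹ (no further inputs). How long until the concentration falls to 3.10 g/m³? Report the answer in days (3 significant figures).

1.11 d

t = ln(C₀/C)/k = ln(6.8/3.10)/0.71 = 0.7855/0.71 = 1.106 d.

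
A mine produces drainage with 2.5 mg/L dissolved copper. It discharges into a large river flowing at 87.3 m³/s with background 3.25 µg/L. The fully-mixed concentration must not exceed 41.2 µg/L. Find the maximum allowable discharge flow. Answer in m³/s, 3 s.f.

1.35 m³/s

3.25 µg/L = 0.00325 mg/L.
41.2 µg/L = 0.0412 mg/L.
Mass balance at complete mixing: C_std·(Q_w + Q_r) = Q_w·C_e + Q_r·C_b.
Rearranging, Q_w = Q_r·(C_std − C_b)/(C_e − C_std) = 87.3·(0.0412 − 0.00325) / (2.5 − 0.0412) = 1.347 m³/s.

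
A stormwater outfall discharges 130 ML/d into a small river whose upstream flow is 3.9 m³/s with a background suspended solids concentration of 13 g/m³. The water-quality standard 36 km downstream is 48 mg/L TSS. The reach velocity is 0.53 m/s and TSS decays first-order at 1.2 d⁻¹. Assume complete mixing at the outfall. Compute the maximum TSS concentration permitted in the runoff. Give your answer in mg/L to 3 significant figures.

409 mg/L

130 ML/d = 1.505 m³/s.
Travel time to the compliance point: t = 3.6e+04/0.53 = 6.792e+04 s = 0.7862 d; decay factor exp(−1.2·0.7862) = 0.3893.
So the concentration just after mixing may be at most 48/0.3893 = 123.3 mg/L.
Mass balance: 123.3·5.405 = 1.505·Cₑ + 3.9·13.
Cₑ = (666.4 − 50.7) / 1.505 = 409.2 mg/L.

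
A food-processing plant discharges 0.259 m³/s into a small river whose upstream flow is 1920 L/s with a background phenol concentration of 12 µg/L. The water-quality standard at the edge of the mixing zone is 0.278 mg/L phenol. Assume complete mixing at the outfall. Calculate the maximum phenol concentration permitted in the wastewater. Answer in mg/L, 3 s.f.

2.25 mg/L

1920 L/s = 1.92 m³/s.
12 µg/L = 0.012 mg/L.
Mass balance: 0.278·2.179 = 0.259·Cₑ + 1.92·0.012.
Cₑ = (0.6058 − 0.02304) / 0.259 = 2.25 mg/L.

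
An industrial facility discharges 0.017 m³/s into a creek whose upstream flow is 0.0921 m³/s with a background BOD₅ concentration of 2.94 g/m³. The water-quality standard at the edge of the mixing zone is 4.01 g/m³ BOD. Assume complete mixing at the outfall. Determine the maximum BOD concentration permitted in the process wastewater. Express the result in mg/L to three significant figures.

Mass balance: 4.01·0.1091 = 0.017·Cₑ + 0.0921·2.94.
Cₑ = (0.4375 − 0.2708) / 0.017 = 9.807 mg/L.

9.81 mg/L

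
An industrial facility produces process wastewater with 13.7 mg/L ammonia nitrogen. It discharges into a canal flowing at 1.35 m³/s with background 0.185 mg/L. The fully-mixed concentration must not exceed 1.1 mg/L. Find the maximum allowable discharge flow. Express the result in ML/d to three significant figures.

Mass balance at complete mixing: C_std·(Q_w + Q_r) = Q_w·C_e + Q_r·C_b.
Rearranging, Q_w = Q_r·(C_std − C_b)/(C_e − C_std) = 1.35·(1.1 − 0.185) / (13.7 − 1.1) = 0.09804 m³/s.
= 8.47 ML/d.

8.47 ML/d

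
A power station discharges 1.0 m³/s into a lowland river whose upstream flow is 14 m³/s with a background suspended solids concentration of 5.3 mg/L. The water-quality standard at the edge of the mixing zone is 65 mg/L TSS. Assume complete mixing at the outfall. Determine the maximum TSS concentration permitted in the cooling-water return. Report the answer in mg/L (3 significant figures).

901 mg/L

Mass balance: 65·15 = 1·Cₑ + 14·5.3.
Cₑ = (975 − 74.2) / 1 = 900.8 mg/L.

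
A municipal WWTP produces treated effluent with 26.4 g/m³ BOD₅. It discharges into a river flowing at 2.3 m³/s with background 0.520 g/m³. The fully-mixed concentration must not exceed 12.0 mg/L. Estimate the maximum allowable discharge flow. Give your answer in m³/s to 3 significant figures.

1.83 m³/s

Mass balance at complete mixing: C_std·(Q_w + Q_r) = Q_w·C_e + Q_r·C_b.
Rearranging, Q_w = Q_r·(C_std − C_b)/(C_e − C_std) = 2.3·(12 − 0.52) / (26.4 − 12) = 1.834 m³/s.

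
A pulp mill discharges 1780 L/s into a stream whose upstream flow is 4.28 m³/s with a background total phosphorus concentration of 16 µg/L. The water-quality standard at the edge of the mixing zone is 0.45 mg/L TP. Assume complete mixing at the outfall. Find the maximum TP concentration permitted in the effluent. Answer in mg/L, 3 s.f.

1780 L/s = 1.78 m³/s.
16 µg/L = 0.016 mg/L.
Mass balance: 0.45·6.06 = 1.78·Cₑ + 4.28·0.016.
Cₑ = (2.727 − 0.06848) / 1.78 = 1.494 mg/L.

1.49 mg/L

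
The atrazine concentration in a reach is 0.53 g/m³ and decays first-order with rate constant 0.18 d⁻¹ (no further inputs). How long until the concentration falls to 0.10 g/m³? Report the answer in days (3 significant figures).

t = ln(C₀/C)/k = ln(0.53/0.10)/0.18 = 1.668/0.18 = 9.265 d.

9.27 d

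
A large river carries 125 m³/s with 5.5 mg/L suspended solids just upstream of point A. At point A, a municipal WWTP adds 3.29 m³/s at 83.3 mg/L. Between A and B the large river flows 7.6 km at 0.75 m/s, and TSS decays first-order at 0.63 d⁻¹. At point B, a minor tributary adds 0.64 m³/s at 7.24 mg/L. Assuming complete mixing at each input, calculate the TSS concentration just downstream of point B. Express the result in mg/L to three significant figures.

6.96 mg/L

After input A: C = (125·5.5 + 3.29·83.3) / 128.3 = 7.495 mg/L.
Over the 7.6 km reach to input B (t = 1.013e+04 s = 0.1173 d), decay gives C = 7.495·exp(−0.63·0.1173) = 6.961 mg/L.
After input B: C = (128.3·6.961 + 0.64·7.24) / 128.9 = 6.963 mg/L.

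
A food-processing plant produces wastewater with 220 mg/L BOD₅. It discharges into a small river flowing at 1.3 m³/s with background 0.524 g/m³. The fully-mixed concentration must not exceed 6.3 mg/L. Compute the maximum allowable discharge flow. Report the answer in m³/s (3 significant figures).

Mass balance at complete mixing: C_std·(Q_w + Q_r) = Q_w·C_e + Q_r·C_b.
Rearranging, Q_w = Q_r·(C_std − C_b)/(C_e − C_std) = 1.3·(6.3 − 0.524) / (220 − 6.3) = 0.03514 m³/s.

0.0351 m³/s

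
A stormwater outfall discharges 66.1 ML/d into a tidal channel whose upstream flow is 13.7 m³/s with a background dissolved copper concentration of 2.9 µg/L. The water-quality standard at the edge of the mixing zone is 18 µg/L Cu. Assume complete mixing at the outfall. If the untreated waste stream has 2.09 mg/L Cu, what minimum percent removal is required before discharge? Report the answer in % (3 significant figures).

66.1 ML/d = 0.765 m³/s.
2.9 µg/L = 0.0029 mg/L.
18 µg/L = 0.018 mg/L.
Mass balance: 0.018·14.47 = 0.765·Cₑ + 13.7·0.0029.
Cₑ = (0.2604 − 0.03973) / 0.765 = 0.2884 mg/L.
Required removal = 1 − 0.2884/2.09 = 86.2 %.

86.2 %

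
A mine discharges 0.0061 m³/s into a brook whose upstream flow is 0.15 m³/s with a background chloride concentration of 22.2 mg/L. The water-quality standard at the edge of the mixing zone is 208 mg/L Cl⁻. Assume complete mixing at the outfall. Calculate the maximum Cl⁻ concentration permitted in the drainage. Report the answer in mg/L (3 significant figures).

Mass balance: 208·0.1561 = 0.0061·Cₑ + 0.15·22.2.
Cₑ = (32.47 − 3.33) / 0.0061 = 4777 mg/L.

4780 mg/L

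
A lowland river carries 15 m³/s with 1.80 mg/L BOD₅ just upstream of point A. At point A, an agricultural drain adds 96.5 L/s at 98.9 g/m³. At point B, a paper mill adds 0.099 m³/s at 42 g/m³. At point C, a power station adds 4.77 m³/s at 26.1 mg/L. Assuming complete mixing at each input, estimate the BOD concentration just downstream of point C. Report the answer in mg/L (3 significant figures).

96.5 L/s = 0.0965 m³/s.
After input A: C = (15·1.8 + 0.0965·98.9) / 15.1 = 2.421 mg/L.
After input B: C = (15.1·2.421 + 0.099·42) / 15.2 = 2.679 mg/L.
After input C: C = (15.2·2.679 + 4.77·26.1) / 19.97 = 8.274 mg/L.

8.27 mg/L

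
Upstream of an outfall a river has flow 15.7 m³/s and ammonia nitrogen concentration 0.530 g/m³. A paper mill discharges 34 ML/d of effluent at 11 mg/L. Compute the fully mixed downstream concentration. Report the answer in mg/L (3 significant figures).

34 ML/d = 0.3935 m³/s.
Conservation of mass across the mixing zone: C = (0.3935·11 + 15.7·0.53) / (0.3935 + 15.7) = 12.65/16.09 = 0.786 mg/L.

0.786 mg/L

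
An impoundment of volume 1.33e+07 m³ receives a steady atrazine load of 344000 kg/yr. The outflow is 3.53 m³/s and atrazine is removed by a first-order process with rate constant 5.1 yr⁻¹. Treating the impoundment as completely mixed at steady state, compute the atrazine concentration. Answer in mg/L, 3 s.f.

1.92 mg/L

Outflow Q = 3.53 m³/s × 3.156e+07 s/yr = 1.114e+08 m³/yr.
Steady-state CSTR mass balance: W = Q·C + k·V·C, so C = W/(Q + kV).
Q + kV = 1.114e+08 + 5.1·1.33e+07 = 1.792e+08 m³/yr.
C = 344000/1.792e+08 = 0.001919 kg/m³ = 1.919 mg/L.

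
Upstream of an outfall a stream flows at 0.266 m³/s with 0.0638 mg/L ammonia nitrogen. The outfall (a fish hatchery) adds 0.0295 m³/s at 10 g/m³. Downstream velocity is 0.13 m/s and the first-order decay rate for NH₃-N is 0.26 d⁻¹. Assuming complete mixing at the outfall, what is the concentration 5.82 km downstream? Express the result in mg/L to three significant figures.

After complete mixing, C₀ = (0.0295·10 + 0.266·0.0638) / 0.2955 = 1.056 mg/L.
Travel time t = 5820 m / 0.13 m/s = 4.477e+04 s = 0.5182 d.
C = 1.056·exp(−0.26·0.5182) = 1.056·0.874 = 0.9227 mg/L.

0.923 mg/L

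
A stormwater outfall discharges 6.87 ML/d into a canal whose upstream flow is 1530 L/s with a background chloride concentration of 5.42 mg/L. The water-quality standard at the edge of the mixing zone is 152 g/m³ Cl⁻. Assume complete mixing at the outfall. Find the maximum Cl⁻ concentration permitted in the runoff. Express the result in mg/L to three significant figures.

6.87 ML/d = 0.07951 m³/s.
1530 L/s = 1.53 m³/s.
Mass balance: 152·1.61 = 0.07951·Cₑ + 1.53·5.42.
Cₑ = (244.6 − 8.293) / 0.07951 = 2972 mg/L.

2970 mg/L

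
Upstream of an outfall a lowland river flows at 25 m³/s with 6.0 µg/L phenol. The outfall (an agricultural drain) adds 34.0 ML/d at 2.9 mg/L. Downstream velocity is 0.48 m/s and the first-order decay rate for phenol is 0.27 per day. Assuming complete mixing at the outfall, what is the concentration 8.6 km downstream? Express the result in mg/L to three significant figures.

34.0 ML/d = 0.3935 m³/s.
6.0 µg/L = 0.006 mg/L.
After complete mixing, C₀ = (0.3935·2.9 + 25·0.006) / 25.39 = 0.05085 mg/L.
Travel time t = 8600 m / 0.48 m/s = 1.792e+04 s = 0.2074 d.
C = 0.05085·exp(−0.27·0.2074) = 0.05085·0.9455 = 0.04808 mg/L.

0.0481 mg/L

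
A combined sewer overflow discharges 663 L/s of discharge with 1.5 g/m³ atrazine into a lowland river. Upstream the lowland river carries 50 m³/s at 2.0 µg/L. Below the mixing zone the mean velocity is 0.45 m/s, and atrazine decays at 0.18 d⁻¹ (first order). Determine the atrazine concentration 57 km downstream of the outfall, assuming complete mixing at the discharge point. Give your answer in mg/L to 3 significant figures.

663 L/s = 0.663 m³/s.
2.0 µg/L = 0.002 mg/L.
After complete mixing, C₀ = (0.663·1.5 + 50·0.002) / 50.66 = 0.0216 mg/L.
Travel time t = 5.7e+04 m / 0.45 m/s = 1.267e+05 s = 1.466 d.
C = 0.0216·exp(−0.18·1.466) = 0.0216·0.7681 = 0.01659 mg/L.

0.0166 mg/L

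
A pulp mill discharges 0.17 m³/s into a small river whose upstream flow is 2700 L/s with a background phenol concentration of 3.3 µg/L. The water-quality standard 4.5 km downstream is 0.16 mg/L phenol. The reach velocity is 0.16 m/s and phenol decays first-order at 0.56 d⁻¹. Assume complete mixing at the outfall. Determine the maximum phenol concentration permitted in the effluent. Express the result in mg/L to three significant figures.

3.19 mg/L

2700 L/s = 2.7 m³/s.
3.3 µg/L = 0.0033 mg/L.
Travel time to the compliance point: t = 4500/0.16 = 2.812e+04 s = 0.3255 d; decay factor exp(−0.56·0.3255) = 0.8334.
So the concentration just after mixing may be at most 0.16/0.8334 = 0.192 mg/L.
Mass balance: 0.192·2.87 = 0.17·Cₑ + 2.7·0.0033.
Cₑ = (0.551 − 0.00891) / 0.17 = 3.189 mg/L.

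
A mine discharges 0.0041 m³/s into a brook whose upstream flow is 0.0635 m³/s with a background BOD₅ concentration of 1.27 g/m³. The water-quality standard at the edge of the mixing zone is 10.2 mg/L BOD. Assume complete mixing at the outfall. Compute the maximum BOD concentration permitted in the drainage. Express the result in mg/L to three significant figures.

Mass balance: 10.2·0.0676 = 0.0041·Cₑ + 0.0635·1.27.
Cₑ = (0.6895 − 0.08065) / 0.0041 = 148.5 mg/L.

149 mg/L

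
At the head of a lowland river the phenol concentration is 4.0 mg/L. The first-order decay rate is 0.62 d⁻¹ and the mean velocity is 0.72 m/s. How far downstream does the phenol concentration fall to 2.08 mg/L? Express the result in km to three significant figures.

65.6 km

From C = C₀·e^(−kt), t = ln(C₀/C)/k = ln(4.0/2.08)/0.62 = 0.6539/0.62 = 1.055 d.
Distance = v·t = 0.72 m/s × 9.113e+04 s = 6.561e+04 m = 65.61 km.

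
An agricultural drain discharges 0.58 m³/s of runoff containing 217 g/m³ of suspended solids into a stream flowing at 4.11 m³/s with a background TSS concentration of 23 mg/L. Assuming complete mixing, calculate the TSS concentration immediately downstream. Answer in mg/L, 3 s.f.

Conservation of mass across the mixing zone: C = (0.58·217 + 4.11·23) / (0.58 + 4.11) = 220.4/4.69 = 46.99 mg/L.

47.0 mg/L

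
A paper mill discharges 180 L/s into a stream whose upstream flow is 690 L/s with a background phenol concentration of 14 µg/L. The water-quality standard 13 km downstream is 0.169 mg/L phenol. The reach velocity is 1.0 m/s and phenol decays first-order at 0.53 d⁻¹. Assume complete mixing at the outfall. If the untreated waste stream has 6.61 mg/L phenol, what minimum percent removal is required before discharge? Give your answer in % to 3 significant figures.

87.4 %

180 L/s = 0.18 m³/s.
690 L/s = 0.69 m³/s.
14 µg/L = 0.014 mg/L.
Travel time to the compliance point: t = 1.3e+04/1.0 = 1.3e+04 s = 0.1505 d; decay factor exp(−0.53·0.1505) = 0.9234.
So the concentration just after mixing may be at most 0.169/0.9234 = 0.183 mg/L.
Mass balance: 0.183·0.87 = 0.18·Cₑ + 0.69·0.014.
Cₑ = (0.1592 − 0.00966) / 0.18 = 0.831 mg/L.
Required removal = 1 − 0.831/6.61 = 87.43 %.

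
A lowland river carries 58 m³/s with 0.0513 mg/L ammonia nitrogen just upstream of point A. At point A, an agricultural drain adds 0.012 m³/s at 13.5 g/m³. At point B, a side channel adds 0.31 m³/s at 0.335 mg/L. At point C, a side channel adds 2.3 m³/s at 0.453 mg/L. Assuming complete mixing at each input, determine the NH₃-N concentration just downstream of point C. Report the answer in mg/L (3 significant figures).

After input A: C = (58·0.0513 + 0.012·13.5) / 58.01 = 0.05408 mg/L.
After input B: C = (58.01·0.05408 + 0.31·0.335) / 58.32 = 0.05558 mg/L.
After input C: C = (58.32·0.05558 + 2.3·0.453) / 60.62 = 0.07065 mg/L.

0.0707 mg/L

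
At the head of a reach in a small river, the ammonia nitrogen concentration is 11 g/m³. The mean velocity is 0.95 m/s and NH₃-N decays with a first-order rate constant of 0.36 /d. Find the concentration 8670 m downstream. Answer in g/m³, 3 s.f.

10.6 g/m³

Travel time t = 8670 m / 0.95 m/s = 8670/0.95 = 9126 s = 0.1056 d.
First-order decay: C = 11·exp(−0.36·0.1056) = 11·0.9627 = 10.59 g/m³.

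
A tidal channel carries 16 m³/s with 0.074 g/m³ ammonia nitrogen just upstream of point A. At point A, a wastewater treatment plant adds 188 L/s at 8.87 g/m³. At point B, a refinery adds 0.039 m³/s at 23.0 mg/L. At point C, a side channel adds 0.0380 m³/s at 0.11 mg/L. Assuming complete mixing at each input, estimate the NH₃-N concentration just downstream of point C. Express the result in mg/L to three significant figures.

188 L/s = 0.188 m³/s.
After input A: C = (16·0.074 + 0.188·8.87) / 16.19 = 0.1762 mg/L.
After input B: C = (16.19·0.1762 + 0.039·23) / 16.23 = 0.231 mg/L.
After input C: C = (16.23·0.231 + 0.038·0.11) / 16.27 = 0.2307 mg/L.

0.231 mg/L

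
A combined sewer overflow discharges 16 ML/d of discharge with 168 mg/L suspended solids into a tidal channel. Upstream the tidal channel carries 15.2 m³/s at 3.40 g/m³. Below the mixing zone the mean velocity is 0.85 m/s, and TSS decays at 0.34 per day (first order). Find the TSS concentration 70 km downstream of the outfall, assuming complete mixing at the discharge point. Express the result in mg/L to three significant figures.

16 ML/d = 0.1852 m³/s.
After complete mixing, C₀ = (0.1852·168 + 15.2·3.4) / 15.39 = 5.381 mg/L.
Travel time t = 7e+04 m / 0.85 m/s = 8.235e+04 s = 0.9532 d.
C = 5.381·exp(−0.34·0.9532) = 5.381·0.7232 = 3.892 mg/L.

3.89 mg/L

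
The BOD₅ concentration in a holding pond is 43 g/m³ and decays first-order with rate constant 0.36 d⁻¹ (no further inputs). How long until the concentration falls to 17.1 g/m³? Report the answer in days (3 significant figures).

t = ln(C₀/C)/k = ln(43/17.1)/0.36 = 0.9221/0.36 = 2.561 d.

2.56 d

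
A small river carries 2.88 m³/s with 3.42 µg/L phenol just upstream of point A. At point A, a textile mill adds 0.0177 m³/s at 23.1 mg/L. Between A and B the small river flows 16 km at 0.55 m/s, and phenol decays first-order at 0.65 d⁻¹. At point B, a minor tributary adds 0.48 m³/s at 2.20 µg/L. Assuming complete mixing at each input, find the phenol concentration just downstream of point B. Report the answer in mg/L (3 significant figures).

3.42 µg/L = 0.00342 mg/L.
After input A: C = (2.88·0.00342 + 0.0177·23.1) / 2.898 = 0.1445 mg/L.
Over the 16 km reach to input B (t = 2.909e+04 s = 0.3367 d), decay gives C = 0.1445·exp(−0.65·0.3367) = 0.1161 mg/L.
2.20 µg/L = 0.0022 mg/L.
After input B: C = (2.898·0.1161 + 0.48·0.0022) / 3.378 = 0.09991 mg/L.

0.0999 mg/L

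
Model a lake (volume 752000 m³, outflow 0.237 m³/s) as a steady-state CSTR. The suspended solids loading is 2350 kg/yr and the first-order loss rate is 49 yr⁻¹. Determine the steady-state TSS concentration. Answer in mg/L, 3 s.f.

Outflow Q = 0.237 m³/s × 3.156e+07 s/yr = 7.479e+06 m³/yr.
Steady-state CSTR mass balance: W = Q·C + k·V·C, so C = W/(Q + kV).
Q + kV = 7.479e+06 + 49·752000 = 4.433e+07 m³/yr.
C = 2350/4.433e+07 = 5.301e-05 kg/m³ = 0.05301 mg/L.

0.0530 mg/L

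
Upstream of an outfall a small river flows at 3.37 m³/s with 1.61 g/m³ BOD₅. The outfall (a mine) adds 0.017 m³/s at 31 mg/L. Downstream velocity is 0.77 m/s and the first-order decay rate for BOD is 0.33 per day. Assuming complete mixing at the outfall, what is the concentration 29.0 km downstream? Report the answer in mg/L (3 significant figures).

1.52 mg/L

After complete mixing, C₀ = (0.017·31 + 3.37·1.61) / 3.387 = 1.758 mg/L.
Travel time t = 2.9e+04 m / 0.77 m/s = 3.766e+04 s = 0.4359 d.
C = 1.758·exp(−0.33·0.4359) = 1.758·0.866 = 1.522 mg/L.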